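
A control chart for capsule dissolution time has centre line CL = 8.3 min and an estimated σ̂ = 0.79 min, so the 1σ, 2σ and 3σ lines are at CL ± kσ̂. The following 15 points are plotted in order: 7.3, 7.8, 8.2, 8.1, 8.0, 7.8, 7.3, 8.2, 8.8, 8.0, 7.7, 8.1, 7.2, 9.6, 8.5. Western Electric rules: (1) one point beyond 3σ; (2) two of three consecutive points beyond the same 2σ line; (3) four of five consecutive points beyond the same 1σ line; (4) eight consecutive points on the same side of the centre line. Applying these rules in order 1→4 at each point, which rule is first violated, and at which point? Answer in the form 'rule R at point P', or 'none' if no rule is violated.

rule 4 at point 8

Zone of each point (C = within 1σ̂, B = 1σ̂–2σ̂, A = 2σ̂–3σ̂, * = beyond 3σ̂; sign = side of CL): 1:-B, 2:-C, 3:-C, 4:-C, 5:-C, 6:-C, 7:-B, 8:-C, 9:+C, 10:-C, 11:-C, 12:-C, 13:-B, 14:+B, 15:+C
Rule 4 (eight consecutive points on the same side of the centre line) is satisfied at point 8.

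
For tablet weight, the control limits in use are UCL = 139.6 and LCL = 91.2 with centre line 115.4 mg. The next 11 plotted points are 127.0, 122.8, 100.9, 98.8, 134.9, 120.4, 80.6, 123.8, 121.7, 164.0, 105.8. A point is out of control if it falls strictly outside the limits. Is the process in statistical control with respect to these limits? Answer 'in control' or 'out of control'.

out of control

Compare each point to [91.2, 139.6]: sample 7 = 80.6 < LCL; sample 10 = 164.0 > UCL.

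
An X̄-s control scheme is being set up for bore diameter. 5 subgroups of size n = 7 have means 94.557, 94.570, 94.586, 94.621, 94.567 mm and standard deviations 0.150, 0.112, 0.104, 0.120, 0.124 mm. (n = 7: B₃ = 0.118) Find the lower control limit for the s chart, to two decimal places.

s̄ = (0.150 + 0.112 + 0.104 + 0.120 + 0.124) / 5 = 0.1220
LCL_s = B₃·s̄ = 0.118 × 0.1220 = 0.0144

0.01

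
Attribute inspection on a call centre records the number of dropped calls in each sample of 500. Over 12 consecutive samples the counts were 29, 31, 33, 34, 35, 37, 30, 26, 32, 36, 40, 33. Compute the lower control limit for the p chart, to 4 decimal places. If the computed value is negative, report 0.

0.0327

p̄ = Σdᵢ / (k·n) = 396 / (12 × 500) = 0.06600
LCL = p̄ − 3·√(p̄(1−p̄)/n) = 0.06600 − 3 × 0.01110 = 0.03269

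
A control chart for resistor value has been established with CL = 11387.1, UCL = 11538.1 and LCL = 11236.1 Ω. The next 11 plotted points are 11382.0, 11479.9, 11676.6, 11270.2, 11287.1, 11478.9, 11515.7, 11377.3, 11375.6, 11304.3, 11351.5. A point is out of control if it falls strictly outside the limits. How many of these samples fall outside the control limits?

1

Compare each point to [11236.1, 11538.1]: sample 3 = 11676.6 > UCL.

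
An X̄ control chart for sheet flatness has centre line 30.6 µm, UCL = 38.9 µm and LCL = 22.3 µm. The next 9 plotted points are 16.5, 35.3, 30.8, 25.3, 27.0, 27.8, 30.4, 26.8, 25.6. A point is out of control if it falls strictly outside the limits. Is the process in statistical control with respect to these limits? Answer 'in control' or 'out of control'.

Compare each point to [22.3, 38.9]: sample 1 = 16.5 < LCL.

out of control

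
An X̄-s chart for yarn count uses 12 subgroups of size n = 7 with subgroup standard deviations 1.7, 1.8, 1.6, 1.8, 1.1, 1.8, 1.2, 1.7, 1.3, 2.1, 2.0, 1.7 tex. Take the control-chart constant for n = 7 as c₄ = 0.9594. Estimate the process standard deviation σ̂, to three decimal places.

1.720

s̄ = (1.7 + 1.8 + 1.6 + 1.8 + 1.1 + 1.8 + 1.2 + 1.7 + 1.3 + 2.1 + 2.0 + 1.7) / 12 = 1.6500
σ̂ = s̄ / c₄ = 1.6500 / 0.9594 = 1.7198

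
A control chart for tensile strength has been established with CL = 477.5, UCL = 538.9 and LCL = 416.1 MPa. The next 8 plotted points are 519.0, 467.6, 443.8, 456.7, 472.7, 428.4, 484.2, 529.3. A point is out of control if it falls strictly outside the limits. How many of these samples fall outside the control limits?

0

All 8 points lie within [416.1, 538.9].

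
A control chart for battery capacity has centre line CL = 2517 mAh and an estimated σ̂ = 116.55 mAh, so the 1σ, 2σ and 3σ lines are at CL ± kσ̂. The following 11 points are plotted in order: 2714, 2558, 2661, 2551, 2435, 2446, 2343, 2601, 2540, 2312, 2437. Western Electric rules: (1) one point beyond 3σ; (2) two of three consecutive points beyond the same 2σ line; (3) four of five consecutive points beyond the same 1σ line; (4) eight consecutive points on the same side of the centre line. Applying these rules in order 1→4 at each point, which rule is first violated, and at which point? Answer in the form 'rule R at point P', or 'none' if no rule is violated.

Zone of each point (C = within 1σ̂, B = 1σ̂–2σ̂, A = 2σ̂–3σ̂, * = beyond 3σ̂; sign = side of CL): 1:+B, 2:+C, 3:+B, 4:+C, 5:-C, 6:-C, 7:-B, 8:+C, 9:+C, 10:-B, 11:-C
No rule fires across all 11 points.

none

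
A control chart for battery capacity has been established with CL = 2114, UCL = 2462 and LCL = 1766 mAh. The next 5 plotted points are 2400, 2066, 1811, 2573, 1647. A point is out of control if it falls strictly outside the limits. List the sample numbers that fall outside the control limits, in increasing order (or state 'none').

4, 5

Compare each point to [1766, 2462]: sample 4 = 2573 > UCL; sample 5 = 1647 < LCL.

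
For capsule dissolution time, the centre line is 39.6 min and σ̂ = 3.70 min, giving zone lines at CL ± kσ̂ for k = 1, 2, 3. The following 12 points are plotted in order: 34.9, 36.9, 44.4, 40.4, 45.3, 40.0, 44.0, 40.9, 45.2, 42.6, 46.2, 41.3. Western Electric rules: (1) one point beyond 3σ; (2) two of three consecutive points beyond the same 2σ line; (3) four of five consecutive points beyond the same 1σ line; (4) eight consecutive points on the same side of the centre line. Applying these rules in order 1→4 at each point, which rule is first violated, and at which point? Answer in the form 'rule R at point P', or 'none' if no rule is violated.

rule 4 at point 10

Zone of each point (C = within 1σ̂, B = 1σ̂–2σ̂, A = 2σ̂–3σ̂, * = beyond 3σ̂; sign = side of CL): 1:-B, 2:-C, 3:+B, 4:+C, 5:+B, 6:+C, 7:+B, 8:+C, 9:+B, 10:+C, 11:+B, 12:+C
Rule 4 (eight consecutive points on the same side of the centre line) is satisfied at point 10.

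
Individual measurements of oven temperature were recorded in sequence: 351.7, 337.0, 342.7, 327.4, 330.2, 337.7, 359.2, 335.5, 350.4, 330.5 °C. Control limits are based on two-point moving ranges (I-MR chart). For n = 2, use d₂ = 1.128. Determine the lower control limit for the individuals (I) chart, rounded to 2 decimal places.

303.00

X̄ = (351.7 + 337.0 + 342.7 + 327.4 + 330.2 + 337.7 + 359.2 + 335.5 + 350.4 + 330.5) / 10 = 340.2300
Moving ranges: 14.7, 5.7, 15.3, 2.8, 7.5, 21.5, 23.7, 14.9, 19.9; M̄R̄ = 126.0000 / 9 = 14.0000
LCL = X̄ − 3·M̄R̄/d₂ = 340.2300 − 3 × 14.0000 / 1.128 = 302.9960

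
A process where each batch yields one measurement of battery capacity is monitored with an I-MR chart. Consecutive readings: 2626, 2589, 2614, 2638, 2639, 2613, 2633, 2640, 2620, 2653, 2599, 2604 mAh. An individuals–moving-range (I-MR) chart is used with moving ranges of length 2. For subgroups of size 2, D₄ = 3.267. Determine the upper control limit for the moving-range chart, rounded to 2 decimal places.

Moving ranges: 37, 25, 24, 1, 26, 20, 7, 20, 33, 54, 5; M̄R̄ = 252.0000 / 11 = 22.9091
UCL_MR = D₄·M̄R̄ = 3.267 × 22.9091 = 74.8440

74.84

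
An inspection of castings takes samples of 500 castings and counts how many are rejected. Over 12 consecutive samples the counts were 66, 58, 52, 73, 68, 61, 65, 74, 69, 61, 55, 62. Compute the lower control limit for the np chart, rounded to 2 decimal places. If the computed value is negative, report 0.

p̄ = Σdᵢ / (k·n) = 764 / (12 × 500) = 0.12733
LCL = np̄ − 3·√(np̄(1−p̄)) = 63.6667 − 3 × 7.4538 = 41.3051

41.31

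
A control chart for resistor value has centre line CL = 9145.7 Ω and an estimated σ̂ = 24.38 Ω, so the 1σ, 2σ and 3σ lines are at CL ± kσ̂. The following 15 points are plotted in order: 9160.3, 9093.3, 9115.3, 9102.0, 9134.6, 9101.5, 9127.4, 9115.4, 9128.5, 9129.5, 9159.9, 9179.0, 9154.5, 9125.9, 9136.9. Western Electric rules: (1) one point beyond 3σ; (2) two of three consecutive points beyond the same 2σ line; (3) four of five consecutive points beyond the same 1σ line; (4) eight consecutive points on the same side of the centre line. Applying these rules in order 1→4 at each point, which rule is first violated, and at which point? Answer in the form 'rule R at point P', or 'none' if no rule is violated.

Zone of each point (C = within 1σ̂, B = 1σ̂–2σ̂, A = 2σ̂–3σ̂, * = beyond 3σ̂; sign = side of CL): 1:+C, 2:-A, 3:-B, 4:-B, 5:-C, 6:-B, 7:-C, 8:-B, 9:-C, 10:-C, 11:+C, 12:+B, 13:+C, 14:-C, 15:-C
Rule 3 (four of five consecutive points beyond the same 1σ limit) is satisfied at point 6.

rule 3 at point 6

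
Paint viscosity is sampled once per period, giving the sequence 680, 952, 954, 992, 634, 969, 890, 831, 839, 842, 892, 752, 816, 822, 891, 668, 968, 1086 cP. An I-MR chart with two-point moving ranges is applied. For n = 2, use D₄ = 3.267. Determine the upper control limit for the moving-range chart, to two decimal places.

Moving ranges: 272, 2, 38, 358, 335, 79, 59, 8, 3, 50, 140, 64, 6, 69, 223, 300, 118; M̄R̄ = 2124.0000 / 17 = 124.9412
UCL_MR = D₄·M̄R̄ = 3.267 × 124.9412 = 408.1828

408.18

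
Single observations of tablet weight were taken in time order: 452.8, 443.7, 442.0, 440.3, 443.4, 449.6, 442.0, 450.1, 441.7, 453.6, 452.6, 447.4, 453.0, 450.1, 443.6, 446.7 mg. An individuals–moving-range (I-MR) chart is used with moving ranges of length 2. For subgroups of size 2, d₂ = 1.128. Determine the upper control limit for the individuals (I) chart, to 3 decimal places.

461.594

X̄ = (452.8 + 443.7 + 442.0 + 440.3 + 443.4 + 449.6 + 442.0 + 450.1 + 441.7 + 453.6 + 452.6 + 447.4 + 453.0 + 450.1 + 443.6 + 446.7) / 16 = 447.0375
Moving ranges: 9.1, 1.7, 1.7, 3.1, 6.2, 7.6, 8.1, 8.4, 11.9, 1.0, 5.2, 5.6, 2.9, 6.5, 3.1; M̄R̄ = 82.1000 / 15 = 5.4733
UCL = X̄ + 3·M̄R̄/d₂ = 447.0375 + 3 × 5.4733 / 1.128 = 461.5942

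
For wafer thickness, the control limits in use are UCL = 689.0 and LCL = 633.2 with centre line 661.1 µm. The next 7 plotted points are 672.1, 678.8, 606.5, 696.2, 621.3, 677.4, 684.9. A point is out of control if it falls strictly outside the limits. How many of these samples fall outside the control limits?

Compare each point to [633.2, 689.0]: sample 3 = 606.5 < LCL; sample 4 = 696.2 > UCL; sample 5 = 621.3 < LCL.

3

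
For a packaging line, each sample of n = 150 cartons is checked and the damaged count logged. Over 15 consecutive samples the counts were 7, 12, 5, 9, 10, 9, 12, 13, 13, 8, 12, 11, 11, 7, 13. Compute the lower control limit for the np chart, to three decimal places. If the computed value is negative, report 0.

p̄ = Σdᵢ / (k·n) = 152 / (15 × 150) = 0.06756
LCL = np̄ − 3·√(np̄(1−p̄)) = 10.1333 − 3 × 3.0739 = 0.9117

0.912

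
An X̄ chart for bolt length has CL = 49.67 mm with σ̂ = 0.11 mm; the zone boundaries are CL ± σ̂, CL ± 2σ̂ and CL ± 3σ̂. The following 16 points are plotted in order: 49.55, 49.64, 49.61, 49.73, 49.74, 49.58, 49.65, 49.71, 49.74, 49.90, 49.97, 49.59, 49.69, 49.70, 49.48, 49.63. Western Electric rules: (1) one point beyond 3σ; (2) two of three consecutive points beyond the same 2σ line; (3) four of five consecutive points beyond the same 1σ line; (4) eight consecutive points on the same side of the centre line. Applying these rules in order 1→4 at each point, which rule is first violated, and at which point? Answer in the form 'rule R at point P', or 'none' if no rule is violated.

rule 2 at point 11

Zone of each point (C = within 1σ̂, B = 1σ̂–2σ̂, A = 2σ̂–3σ̂, * = beyond 3σ̂; sign = side of CL): 1:-B, 2:-C, 3:-C, 4:+C, 5:+C, 6:-C, 7:-C, 8:+C, 9:+C, 10:+A, 11:+A, 12:-C, 13:+C, 14:+C, 15:-B, 16:-C
Rule 2 (two of three consecutive points beyond the same 2σ limit) is satisfied at point 11.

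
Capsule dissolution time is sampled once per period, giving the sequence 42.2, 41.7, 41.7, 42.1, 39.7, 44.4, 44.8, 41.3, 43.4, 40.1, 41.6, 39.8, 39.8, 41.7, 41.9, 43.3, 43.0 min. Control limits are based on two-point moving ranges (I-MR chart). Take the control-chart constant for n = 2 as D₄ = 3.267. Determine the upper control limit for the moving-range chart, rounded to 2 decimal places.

Moving ranges: 0.5, 0.0, 0.4, 2.4, 4.7, 0.4, 3.5, 2.1, 3.3, 1.5, 1.8, 0.0, 1.9, 0.2, 1.4, 0.3; M̄R̄ = 24.4000 / 16 = 1.5250
UCL_MR = D₄·M̄R̄ = 3.267 × 1.5250 = 4.9822

4.98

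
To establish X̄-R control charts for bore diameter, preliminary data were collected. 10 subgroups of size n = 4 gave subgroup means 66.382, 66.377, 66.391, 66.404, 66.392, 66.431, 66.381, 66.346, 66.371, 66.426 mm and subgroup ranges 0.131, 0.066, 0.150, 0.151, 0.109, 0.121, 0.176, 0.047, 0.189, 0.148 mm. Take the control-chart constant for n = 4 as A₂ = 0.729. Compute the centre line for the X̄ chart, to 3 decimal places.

66.390

X̄̄ = (66.382 + 66.377 + 66.391 + 66.404 + 66.392 + 66.431 + 66.381 + 66.346 + 66.371 + 66.426) / 10 = 663.9010 / 10 = 66.3901
CL = X̄̄ = 66.3901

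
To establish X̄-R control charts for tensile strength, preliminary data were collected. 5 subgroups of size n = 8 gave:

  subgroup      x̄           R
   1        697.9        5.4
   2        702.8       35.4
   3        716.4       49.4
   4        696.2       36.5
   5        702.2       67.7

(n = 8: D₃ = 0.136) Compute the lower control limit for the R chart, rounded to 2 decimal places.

5.29

R̄ = (5.4 + 35.4 + 49.4 + 36.5 + 67.7) / 5 = 194.4000 / 5 = 38.8800
LCL_R = D₃·R̄ = 0.136 × 38.8800 = 5.2877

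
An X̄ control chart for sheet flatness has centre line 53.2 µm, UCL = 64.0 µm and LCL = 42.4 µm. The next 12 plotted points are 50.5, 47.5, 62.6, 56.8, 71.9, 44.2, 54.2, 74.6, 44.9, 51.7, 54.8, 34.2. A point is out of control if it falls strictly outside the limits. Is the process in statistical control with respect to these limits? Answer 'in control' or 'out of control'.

Compare each point to [42.4, 64.0]: sample 5 = 71.9 > UCL; sample 8 = 74.6 > UCL; sample 12 = 34.2 < LCL.

out of control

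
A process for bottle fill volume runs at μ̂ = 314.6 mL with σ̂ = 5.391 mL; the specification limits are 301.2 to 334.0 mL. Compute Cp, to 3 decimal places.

1.014

Cp = (USL − LSL) / (6σ̂) = (334.0 − 301.2) / (6 × 5.391) = 32.8000 / 32.3460 = 1.0140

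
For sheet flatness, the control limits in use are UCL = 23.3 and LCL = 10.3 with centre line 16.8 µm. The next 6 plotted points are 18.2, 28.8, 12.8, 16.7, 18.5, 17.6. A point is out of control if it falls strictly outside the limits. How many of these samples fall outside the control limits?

Compare each point to [10.3, 23.3]: sample 2 = 28.8 > UCL.

1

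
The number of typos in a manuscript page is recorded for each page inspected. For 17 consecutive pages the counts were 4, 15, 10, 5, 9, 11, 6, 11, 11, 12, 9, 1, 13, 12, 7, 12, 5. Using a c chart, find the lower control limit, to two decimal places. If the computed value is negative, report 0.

c̄ = (4 + 15 + 10 + 5 + 9 + 11 + 6 + 11 + 11 + 12 + 9 + 1 + 13 + 12 + 7 + 12 + 5) / 17 = 153 / 17 = 9.0000
LCL = c̄ − 3√c̄ = 9.0000 − 3 × 3.0000 = 0.0000

0.00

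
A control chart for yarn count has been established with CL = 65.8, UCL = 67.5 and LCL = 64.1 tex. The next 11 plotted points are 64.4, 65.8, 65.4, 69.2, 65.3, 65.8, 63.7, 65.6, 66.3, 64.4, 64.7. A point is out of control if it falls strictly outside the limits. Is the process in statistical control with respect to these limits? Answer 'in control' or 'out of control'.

out of control

Compare each point to [64.1, 67.5]: sample 4 = 69.2 > UCL; sample 7 = 63.7 < LCL.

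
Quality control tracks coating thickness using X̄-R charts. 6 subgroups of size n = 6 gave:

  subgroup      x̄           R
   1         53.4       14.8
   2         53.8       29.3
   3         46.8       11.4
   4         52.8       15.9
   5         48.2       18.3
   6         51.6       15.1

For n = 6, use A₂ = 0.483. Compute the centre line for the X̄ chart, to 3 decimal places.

X̄̄ = (53.4 + 53.8 + 46.8 + 52.8 + 48.2 + 51.6) / 6 = 306.6000 / 6 = 51.1000
CL = X̄̄ = 51.1000

51.100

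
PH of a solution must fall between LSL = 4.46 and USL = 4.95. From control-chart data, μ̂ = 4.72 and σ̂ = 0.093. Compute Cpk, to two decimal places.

Cpu = (USL − μ̂) / (3σ̂) = (4.95 − 4.72) / (3 × 0.093) = 0.8244; Cpl = (μ̂ − LSL) / (3σ̂) = (4.72 − 4.46) / (3 × 0.093) = 0.9319; Cpk = min(Cpu, Cpl) = 0.8244

0.82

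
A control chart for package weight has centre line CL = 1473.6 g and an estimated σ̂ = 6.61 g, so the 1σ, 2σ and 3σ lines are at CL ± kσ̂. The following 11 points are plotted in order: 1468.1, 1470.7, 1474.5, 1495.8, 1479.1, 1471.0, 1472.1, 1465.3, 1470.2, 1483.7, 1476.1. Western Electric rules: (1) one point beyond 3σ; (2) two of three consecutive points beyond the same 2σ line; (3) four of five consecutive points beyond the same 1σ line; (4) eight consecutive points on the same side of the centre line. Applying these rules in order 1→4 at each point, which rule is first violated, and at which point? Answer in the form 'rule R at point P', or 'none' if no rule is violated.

Zone of each point (C = within 1σ̂, B = 1σ̂–2σ̂, A = 2σ̂–3σ̂, * = beyond 3σ̂; sign = side of CL): 1:-C, 2:-C, 3:+C, 4:+*, 5:+C, 6:-C, 7:-C, 8:-B, 9:-C, 10:+B, 11:+C
Rule 1 (one point beyond the 3σ limits) is satisfied at point 4.

rule 1 at point 4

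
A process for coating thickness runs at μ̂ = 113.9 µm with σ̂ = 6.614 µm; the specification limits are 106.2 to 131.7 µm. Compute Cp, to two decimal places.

Cp = (USL − LSL) / (6σ̂) = (131.7 − 106.2) / (6 × 6.614) = 25.5000 / 39.6840 = 0.6426

0.64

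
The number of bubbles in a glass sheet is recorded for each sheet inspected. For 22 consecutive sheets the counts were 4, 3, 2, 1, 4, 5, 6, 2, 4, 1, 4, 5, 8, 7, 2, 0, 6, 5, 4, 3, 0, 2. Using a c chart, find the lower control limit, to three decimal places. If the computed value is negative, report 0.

c̄ = (4 + 3 + 2 + 1 + 4 + 5 + 6 + 2 + 4 + 1 + 4 + 5 + 8 + 7 + 2 + 0 + 6 + 5 + 4 + 3 + 0 + 2) / 22 = 78 / 22 = 3.5455
LCL = c̄ − 3√c̄ = 3.5455 − 3 × 1.8829 = -2.1034 → 0 (cannot be negative)

0.000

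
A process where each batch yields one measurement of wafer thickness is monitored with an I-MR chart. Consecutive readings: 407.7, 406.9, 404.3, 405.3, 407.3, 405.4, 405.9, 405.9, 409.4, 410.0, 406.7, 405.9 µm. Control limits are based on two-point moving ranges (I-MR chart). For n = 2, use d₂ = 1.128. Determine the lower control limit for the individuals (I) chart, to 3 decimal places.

402.615

X̄ = (407.7 + 406.9 + 404.3 + 405.3 + 407.3 + 405.4 + 405.9 + 405.9 + 409.4 + 410.0 + 406.7 + 405.9) / 12 = 406.7250
Moving ranges: 0.8, 2.6, 1.0, 2.0, 1.9, 0.5, 0.0, 3.5, 0.6, 3.3, 0.8; M̄R̄ = 17.0000 / 11 = 1.5455
LCL = X̄ − 3·M̄R̄/d₂ = 406.7250 − 3 × 1.5455 / 1.128 = 402.6147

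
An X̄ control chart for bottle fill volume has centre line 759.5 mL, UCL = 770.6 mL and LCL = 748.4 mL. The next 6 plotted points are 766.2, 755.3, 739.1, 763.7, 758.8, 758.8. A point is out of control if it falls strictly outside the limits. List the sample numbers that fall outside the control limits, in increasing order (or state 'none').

3

Compare each point to [748.4, 770.6]: sample 3 = 739.1 < LCL.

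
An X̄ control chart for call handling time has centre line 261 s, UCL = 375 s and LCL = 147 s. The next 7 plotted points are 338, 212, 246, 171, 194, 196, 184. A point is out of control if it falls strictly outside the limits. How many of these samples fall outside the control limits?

0

All 7 points lie within [147, 375].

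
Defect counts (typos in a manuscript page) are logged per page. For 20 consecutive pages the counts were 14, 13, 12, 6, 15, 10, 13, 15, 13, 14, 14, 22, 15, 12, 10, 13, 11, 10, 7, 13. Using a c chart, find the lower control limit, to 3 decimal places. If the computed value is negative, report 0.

c̄ = (14 + 13 + 12 + 6 + 15 + 10 + 13 + 15 + 13 + 14 + 14 + 22 + 15 + 12 + 10 + 13 + 11 + 10 + 7 + 13) / 20 = 252 / 20 = 12.6000
LCL = c̄ − 3√c̄ = 12.6000 − 3 × 3.5496 = 1.9511

1.951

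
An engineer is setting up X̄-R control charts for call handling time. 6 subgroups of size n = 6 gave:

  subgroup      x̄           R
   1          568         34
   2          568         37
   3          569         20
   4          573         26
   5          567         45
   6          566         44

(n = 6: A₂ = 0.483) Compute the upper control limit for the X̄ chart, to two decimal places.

X̄̄ = (568 + 568 + 569 + 573 + 567 + 566) / 6 = 3411.0000 / 6 = 568.5000
R̄ = (34 + 37 + 20 + 26 + 45 + 44) / 6 = 206.0000 / 6 = 34.3333
UCL = X̄̄ + A₂·R̄ = 568.5000 + 0.483 × 34.3333 = 585.0830

585.08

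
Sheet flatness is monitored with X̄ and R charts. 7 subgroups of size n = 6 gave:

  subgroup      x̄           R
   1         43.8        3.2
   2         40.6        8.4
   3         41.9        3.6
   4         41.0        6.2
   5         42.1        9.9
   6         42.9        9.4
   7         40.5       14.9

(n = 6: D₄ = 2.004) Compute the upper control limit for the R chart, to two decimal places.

15.92

R̄ = (3.2 + 8.4 + 3.6 + 6.2 + 9.9 + 9.4 + 14.9) / 7 = 55.6000 / 7 = 7.9429
UCL_R = D₄·R̄ = 2.004 × 7.9429 = 15.9175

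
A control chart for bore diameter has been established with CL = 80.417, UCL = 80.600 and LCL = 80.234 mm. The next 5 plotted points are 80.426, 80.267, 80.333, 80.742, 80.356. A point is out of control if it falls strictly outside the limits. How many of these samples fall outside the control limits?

Compare each point to [80.234, 80.600]: sample 4 = 80.742 > UCL.

1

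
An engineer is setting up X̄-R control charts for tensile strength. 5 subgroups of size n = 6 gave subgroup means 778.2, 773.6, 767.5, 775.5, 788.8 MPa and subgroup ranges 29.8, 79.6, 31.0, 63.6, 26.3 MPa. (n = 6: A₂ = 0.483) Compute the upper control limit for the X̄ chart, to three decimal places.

798.967

X̄̄ = (778.2 + 773.6 + 767.5 + 775.5 + 788.8) / 5 = 3883.6000 / 5 = 776.7200
R̄ = (29.8 + 79.6 + 31.0 + 63.6 + 26.3) / 5 = 230.3000 / 5 = 46.0600
UCL = X̄̄ + A₂·R̄ = 776.7200 + 0.483 × 46.0600 = 798.9670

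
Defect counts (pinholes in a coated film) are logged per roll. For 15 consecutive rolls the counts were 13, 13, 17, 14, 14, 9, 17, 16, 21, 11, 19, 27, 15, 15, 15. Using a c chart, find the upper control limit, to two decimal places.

27.63

c̄ = (13 + 13 + 17 + 14 + 14 + 9 + 17 + 16 + 21 + 11 + 19 + 27 + 15 + 15 + 15) / 15 = 236 / 15 = 15.7333
UCL = c̄ + 3√c̄ = 15.7333 + 3 × √15.7333 = 15.7333 + 3 × 3.9665 = 27.6329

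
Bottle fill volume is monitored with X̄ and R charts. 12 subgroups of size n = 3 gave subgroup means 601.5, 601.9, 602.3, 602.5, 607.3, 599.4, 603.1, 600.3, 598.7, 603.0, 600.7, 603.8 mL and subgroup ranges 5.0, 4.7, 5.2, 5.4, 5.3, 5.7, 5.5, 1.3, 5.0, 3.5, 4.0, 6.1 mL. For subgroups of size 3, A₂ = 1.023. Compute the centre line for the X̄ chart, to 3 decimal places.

X̄̄ = (601.5 + 601.9 + 602.3 + 602.5 + 607.3 + 599.4 + 603.1 + 600.3 + 598.7 + 603.0 + 600.7 + 603.8) / 12 = 7224.5000 / 12 = 602.0417
CL = X̄̄ = 602.0417

602.042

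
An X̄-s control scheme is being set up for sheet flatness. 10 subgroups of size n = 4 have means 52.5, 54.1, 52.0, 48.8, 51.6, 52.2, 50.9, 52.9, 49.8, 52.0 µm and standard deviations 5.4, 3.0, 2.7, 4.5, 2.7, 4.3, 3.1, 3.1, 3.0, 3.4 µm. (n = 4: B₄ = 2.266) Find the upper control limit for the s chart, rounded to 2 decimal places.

s̄ = (5.4 + 3.0 + 2.7 + 4.5 + 2.7 + 4.3 + 3.1 + 3.1 + 3.0 + 3.4) / 10 = 3.5200
UCL_s = B₄·s̄ = 2.266 × 3.5200 = 7.9763

7.98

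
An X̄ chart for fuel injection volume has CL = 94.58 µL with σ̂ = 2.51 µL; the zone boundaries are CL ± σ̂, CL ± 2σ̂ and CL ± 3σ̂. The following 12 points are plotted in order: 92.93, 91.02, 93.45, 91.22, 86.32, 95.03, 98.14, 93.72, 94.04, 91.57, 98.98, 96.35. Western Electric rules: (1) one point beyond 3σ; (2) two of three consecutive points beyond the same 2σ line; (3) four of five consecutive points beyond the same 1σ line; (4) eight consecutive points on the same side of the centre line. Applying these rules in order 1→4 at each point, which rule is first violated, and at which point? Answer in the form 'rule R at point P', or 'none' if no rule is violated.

Zone of each point (C = within 1σ̂, B = 1σ̂–2σ̂, A = 2σ̂–3σ̂, * = beyond 3σ̂; sign = side of CL): 1:-C, 2:-B, 3:-C, 4:-B, 5:-*, 6:+C, 7:+B, 8:-C, 9:-C, 10:-B, 11:+B, 12:+C
Rule 1 (one point beyond the 3σ limits) is satisfied at point 5.

rule 1 at point 5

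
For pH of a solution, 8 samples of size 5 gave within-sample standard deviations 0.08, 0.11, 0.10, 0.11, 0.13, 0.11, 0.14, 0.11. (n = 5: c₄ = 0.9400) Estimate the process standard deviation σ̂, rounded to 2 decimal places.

s̄ = (0.08 + 0.11 + 0.10 + 0.11 + 0.13 + 0.11 + 0.14 + 0.11) / 8 = 0.1113
σ̂ = s̄ / c₄ = 0.1113 / 0.9400 = 0.1184

0.12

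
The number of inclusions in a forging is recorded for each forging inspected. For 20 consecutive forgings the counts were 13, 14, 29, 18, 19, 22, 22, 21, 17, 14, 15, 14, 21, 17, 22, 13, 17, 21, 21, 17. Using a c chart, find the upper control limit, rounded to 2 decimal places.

31.20

c̄ = (13 + 14 + 29 + 18 + 19 + 22 + 22 + 21 + 17 + 14 + 15 + 14 + 21 + 17 + 22 + 13 + 17 + 21 + 21 + 17) / 20 = 367 / 20 = 18.3500
UCL = c̄ + 3√c̄ = 18.3500 + 3 × √18.3500 = 18.3500 + 3 × 4.2837 = 31.2011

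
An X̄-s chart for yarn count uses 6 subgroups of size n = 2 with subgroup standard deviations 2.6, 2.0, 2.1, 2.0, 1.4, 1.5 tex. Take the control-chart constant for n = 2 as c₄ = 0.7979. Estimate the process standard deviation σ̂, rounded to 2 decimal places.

2.42

s̄ = (2.6 + 2.0 + 2.1 + 2.0 + 1.4 + 1.5) / 6 = 1.9333
σ̂ = s̄ / c₄ = 1.9333 / 0.7979 = 2.4230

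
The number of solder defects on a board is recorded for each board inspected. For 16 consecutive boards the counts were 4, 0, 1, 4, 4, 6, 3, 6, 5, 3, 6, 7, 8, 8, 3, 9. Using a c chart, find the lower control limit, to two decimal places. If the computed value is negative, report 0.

0.00

c̄ = (4 + 0 + 1 + 4 + 4 + 6 + 3 + 6 + 5 + 3 + 6 + 7 + 8 + 8 + 3 + 9) / 16 = 77 / 16 = 4.8125
LCL = c̄ − 3√c̄ = 4.8125 − 3 × 2.1937 = -1.7687 → 0 (cannot be negative)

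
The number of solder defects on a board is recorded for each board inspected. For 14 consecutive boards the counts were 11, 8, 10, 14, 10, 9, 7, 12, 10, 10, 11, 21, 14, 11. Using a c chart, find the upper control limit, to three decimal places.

21.364

c̄ = (11 + 8 + 10 + 14 + 10 + 9 + 7 + 12 + 10 + 10 + 11 + 21 + 14 + 11) / 14 = 158 / 14 = 11.2857
UCL = c̄ + 3√c̄ = 11.2857 + 3 × √11.2857 = 11.2857 + 3 × 3.3594 = 21.3640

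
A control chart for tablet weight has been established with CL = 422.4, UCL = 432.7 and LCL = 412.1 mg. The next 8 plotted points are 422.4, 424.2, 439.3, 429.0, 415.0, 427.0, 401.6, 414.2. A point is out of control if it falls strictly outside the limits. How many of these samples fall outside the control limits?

Compare each point to [412.1, 432.7]: sample 3 = 439.3 > UCL; sample 7 = 401.6 < LCL.

2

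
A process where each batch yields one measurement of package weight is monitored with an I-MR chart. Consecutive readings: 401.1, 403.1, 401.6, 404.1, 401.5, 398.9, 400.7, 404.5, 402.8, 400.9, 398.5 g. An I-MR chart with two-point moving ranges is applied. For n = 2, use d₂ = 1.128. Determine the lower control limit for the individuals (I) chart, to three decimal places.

X̄ = (401.1 + 403.1 + 401.6 + 404.1 + 401.5 + 398.9 + 400.7 + 404.5 + 402.8 + 400.9 + 398.5) / 11 = 401.6091
Moving ranges: 2.0, 1.5, 2.5, 2.6, 2.6, 1.8, 3.8, 1.7, 1.9, 2.4; M̄R̄ = 22.8000 / 10 = 2.2800
LCL = X̄ − 3·M̄R̄/d₂ = 401.6091 − 3 × 2.2800 / 1.128 = 395.5453

395.545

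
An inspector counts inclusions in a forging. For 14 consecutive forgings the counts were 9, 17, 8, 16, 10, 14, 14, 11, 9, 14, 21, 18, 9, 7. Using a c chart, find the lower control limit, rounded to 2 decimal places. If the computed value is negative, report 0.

1.98

c̄ = (9 + 17 + 8 + 16 + 10 + 14 + 14 + 11 + 9 + 14 + 21 + 18 + 9 + 7) / 14 = 177 / 14 = 12.6429
LCL = c̄ − 3√c̄ = 12.6429 − 3 × 3.5557 = 1.9758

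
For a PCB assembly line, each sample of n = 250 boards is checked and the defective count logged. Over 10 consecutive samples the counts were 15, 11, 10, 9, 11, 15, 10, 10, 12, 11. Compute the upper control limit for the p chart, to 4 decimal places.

0.0852

p̄ = Σdᵢ / (k·n) = 114 / (10 × 250) = 0.04560
UCL = p̄ + 3·√(p̄(1−p̄)/n) = 0.04560 + 3 × √(0.04560×0.95440/250) = 0.04560 + 3 × 0.01319 = 0.08518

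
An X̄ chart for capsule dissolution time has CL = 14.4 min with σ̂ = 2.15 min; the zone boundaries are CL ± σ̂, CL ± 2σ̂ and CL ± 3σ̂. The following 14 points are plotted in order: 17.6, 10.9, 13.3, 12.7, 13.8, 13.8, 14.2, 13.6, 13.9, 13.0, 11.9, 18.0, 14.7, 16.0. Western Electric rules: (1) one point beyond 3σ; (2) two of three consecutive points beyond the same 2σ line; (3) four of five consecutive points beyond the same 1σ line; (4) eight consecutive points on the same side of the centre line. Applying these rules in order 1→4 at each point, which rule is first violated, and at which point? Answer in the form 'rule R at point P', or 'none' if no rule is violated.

Zone of each point (C = within 1σ̂, B = 1σ̂–2σ̂, A = 2σ̂–3σ̂, * = beyond 3σ̂; sign = side of CL): 1:+B, 2:-B, 3:-C, 4:-C, 5:-C, 6:-C, 7:-C, 8:-C, 9:-C, 10:-C, 11:-B, 12:+B, 13:+C, 14:+C
Rule 4 (eight consecutive points on the same side of the centre line) is satisfied at point 9.

rule 4 at point 9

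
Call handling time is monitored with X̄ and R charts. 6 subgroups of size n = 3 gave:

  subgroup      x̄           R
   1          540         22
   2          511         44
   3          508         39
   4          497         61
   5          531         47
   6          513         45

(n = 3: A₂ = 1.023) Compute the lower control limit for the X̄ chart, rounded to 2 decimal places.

472.68

X̄̄ = (540 + 511 + 508 + 497 + 531 + 513) / 6 = 3100.0000 / 6 = 516.6667
R̄ = (22 + 44 + 39 + 61 + 47 + 45) / 6 = 258.0000 / 6 = 43.0000
LCL = X̄̄ − A₂·R̄ = 516.6667 − 1.023 × 43.0000 = 472.6777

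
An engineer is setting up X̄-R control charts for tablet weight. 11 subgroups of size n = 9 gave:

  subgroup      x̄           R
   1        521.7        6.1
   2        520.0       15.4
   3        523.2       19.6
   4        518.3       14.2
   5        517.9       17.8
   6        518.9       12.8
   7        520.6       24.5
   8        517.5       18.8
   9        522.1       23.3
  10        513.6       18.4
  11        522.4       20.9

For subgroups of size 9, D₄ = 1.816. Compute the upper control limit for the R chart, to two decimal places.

31.66

R̄ = (6.1 + 15.4 + 19.6 + 14.2 + 17.8 + 12.8 + 24.5 + 18.8 + 23.3 + 18.4 + 20.9) / 11 = 191.8000 / 11 = 17.4364
UCL_R = D₄·R̄ = 1.816 × 17.4364 = 31.6644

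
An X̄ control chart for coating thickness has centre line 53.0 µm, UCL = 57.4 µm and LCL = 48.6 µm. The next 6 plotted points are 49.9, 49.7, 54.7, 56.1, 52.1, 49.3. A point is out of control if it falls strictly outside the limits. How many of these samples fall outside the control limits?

0

All 6 points lie within [48.6, 57.4].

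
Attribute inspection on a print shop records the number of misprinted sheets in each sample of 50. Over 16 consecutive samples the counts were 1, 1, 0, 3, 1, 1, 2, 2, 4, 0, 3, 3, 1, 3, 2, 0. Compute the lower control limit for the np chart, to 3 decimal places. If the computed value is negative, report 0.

0.000

p̄ = Σdᵢ / (k·n) = 27 / (16 × 50) = 0.03375
LCL = np̄ − 3·√(np̄(1−p̄)) = 1.6875 − 3 × 1.2769 = -2.1433 → 0 (negative, so LCL = 0)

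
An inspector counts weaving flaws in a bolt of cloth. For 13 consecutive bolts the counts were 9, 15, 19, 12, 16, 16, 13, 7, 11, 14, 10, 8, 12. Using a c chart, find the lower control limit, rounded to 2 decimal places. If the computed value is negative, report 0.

1.87

c̄ = (9 + 15 + 19 + 12 + 16 + 16 + 13 + 7 + 11 + 14 + 10 + 8 + 12) / 13 = 162 / 13 = 12.4615
LCL = c̄ − 3√c̄ = 12.4615 − 3 × 3.5301 = 1.8713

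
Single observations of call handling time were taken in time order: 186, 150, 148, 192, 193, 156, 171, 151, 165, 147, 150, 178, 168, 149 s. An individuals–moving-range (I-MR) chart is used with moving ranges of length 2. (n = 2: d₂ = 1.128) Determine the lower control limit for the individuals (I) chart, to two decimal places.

X̄ = (186 + 150 + 148 + 192 + 193 + 156 + 171 + 151 + 165 + 147 + 150 + 178 + 168 + 149) / 14 = 164.5714
Moving ranges: 36, 2, 44, 1, 37, 15, 20, 14, 18, 3, 28, 10, 19; M̄R̄ = 247.0000 / 13 = 19.0000
LCL = X̄ − 3·M̄R̄/d₂ = 164.5714 − 3 × 19.0000 / 1.128 = 114.0395

114.04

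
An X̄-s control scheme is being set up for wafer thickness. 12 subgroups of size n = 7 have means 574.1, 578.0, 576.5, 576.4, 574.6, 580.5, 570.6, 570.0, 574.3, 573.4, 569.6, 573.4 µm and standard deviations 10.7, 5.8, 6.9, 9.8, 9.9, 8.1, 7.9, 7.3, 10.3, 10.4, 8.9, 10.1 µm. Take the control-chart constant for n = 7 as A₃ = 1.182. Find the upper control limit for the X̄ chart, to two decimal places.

X̄̄ = (574.1 + 578.0 + 576.5 + 576.4 + 574.6 + 580.5 + 570.6 + 570.0 + 574.3 + 573.4 + 569.6 + 573.4) / 12 = 574.2833
s̄ = (10.7 + 5.8 + 6.9 + 9.8 + 9.9 + 8.1 + 7.9 + 7.3 + 10.3 + 10.4 + 8.9 + 10.1) / 12 = 8.8417
UCL = X̄̄ + A₃·s̄ = 574.2833 + 1.182 × 8.8417 = 584.7342

584.73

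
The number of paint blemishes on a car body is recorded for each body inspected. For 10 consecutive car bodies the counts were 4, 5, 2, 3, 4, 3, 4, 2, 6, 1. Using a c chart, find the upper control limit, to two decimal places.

8.93

c̄ = (4 + 5 + 2 + 3 + 4 + 3 + 4 + 2 + 6 + 1) / 10 = 34 / 10 = 3.4000
UCL = c̄ + 3√c̄ = 3.4000 + 3 × √3.4000 = 3.4000 + 3 × 1.8439 = 8.9317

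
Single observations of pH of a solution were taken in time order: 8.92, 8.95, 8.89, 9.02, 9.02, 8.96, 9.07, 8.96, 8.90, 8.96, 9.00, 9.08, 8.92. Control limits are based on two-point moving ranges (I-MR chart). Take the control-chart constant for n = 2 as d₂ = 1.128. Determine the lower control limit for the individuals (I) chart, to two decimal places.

X̄ = (8.92 + 8.95 + 8.89 + 9.02 + 9.02 + 8.96 + 9.07 + 8.96 + 8.90 + 8.96 + 9.00 + 9.08 + 8.92) / 13 = 8.9731
Moving ranges: 0.03, 0.06, 0.13, 0.00, 0.06, 0.11, 0.11, 0.06, 0.06, 0.04, 0.08, 0.16; M̄R̄ = 0.9000 / 12 = 0.0750
LCL = X̄ − 3·M̄R̄/d₂ = 8.9731 − 3 × 0.0750 / 1.128 = 8.7736

8.77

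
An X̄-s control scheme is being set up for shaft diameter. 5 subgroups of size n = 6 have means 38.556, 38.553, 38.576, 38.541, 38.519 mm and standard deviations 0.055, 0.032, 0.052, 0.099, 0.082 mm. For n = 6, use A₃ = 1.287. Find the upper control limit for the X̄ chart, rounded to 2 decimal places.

X̄̄ = (38.556 + 38.553 + 38.576 + 38.541 + 38.519) / 5 = 38.5490
s̄ = (0.055 + 0.032 + 0.052 + 0.099 + 0.082) / 5 = 0.0640
UCL = X̄̄ + A₃·s̄ = 38.5490 + 1.287 × 0.0640 = 38.6314

38.63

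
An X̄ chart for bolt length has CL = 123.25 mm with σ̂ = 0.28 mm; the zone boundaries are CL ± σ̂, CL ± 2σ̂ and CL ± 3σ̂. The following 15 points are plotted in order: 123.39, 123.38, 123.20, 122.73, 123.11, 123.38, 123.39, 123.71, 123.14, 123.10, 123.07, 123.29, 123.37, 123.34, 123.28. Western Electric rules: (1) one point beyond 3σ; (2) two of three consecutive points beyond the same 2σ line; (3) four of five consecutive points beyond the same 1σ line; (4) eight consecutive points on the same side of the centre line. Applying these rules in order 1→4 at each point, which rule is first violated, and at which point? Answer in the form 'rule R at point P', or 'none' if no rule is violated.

Zone of each point (C = within 1σ̂, B = 1σ̂–2σ̂, A = 2σ̂–3σ̂, * = beyond 3σ̂; sign = side of CL): 1:+C, 2:+C, 3:-C, 4:-B, 5:-C, 6:+C, 7:+C, 8:+B, 9:-C, 10:-C, 11:-C, 12:+C, 13:+C, 14:+C, 15:+C
No rule fires across all 15 points.

none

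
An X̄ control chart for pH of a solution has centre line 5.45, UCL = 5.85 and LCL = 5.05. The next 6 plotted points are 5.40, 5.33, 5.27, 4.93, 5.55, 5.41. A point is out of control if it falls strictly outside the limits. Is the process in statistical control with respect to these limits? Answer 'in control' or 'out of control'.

out of control

Compare each point to [5.05, 5.85]: sample 4 = 4.93 < LCL.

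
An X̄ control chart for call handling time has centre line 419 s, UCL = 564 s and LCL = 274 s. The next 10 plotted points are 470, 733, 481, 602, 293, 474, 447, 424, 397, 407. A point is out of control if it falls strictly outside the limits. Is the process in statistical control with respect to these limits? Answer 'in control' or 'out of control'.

Compare each point to [274, 564]: sample 2 = 733 > UCL; sample 4 = 602 > UCL.

out of control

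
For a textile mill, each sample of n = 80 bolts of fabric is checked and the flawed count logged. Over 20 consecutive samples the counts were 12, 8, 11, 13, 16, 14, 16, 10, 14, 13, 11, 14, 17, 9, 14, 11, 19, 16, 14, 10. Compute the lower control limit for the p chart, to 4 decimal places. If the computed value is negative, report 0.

0.0396

p̄ = Σdᵢ / (k·n) = 262 / (20 × 80) = 0.16375
LCL = p̄ − 3·√(p̄(1−p̄)/n) = 0.16375 − 3 × 0.04137 = 0.03963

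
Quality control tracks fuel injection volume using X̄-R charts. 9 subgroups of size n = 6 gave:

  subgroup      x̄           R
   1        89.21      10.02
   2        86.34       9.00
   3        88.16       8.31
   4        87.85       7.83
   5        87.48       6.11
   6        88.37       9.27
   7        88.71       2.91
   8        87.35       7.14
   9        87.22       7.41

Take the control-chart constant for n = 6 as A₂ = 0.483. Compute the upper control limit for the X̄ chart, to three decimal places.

91.504

X̄̄ = (89.21 + 86.34 + 88.16 + 87.85 + 87.48 + 88.37 + 88.71 + 87.35 + 87.22) / 9 = 790.6900 / 9 = 87.8544
R̄ = (10.02 + 9.00 + 8.31 + 7.83 + 6.11 + 9.27 + 2.91 + 7.14 + 7.41) / 9 = 68.0000 / 9 = 7.5556
UCL = X̄̄ + A₂·R̄ = 87.8544 + 0.483 × 7.5556 = 91.5038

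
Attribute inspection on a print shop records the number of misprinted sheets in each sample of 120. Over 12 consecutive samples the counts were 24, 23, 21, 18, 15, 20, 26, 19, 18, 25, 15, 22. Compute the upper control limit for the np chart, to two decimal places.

p̄ = Σdᵢ / (k·n) = 246 / (12 × 120) = 0.17083
UCL = np̄ + 3·√(np̄(1−p̄)) = 20.5000 + 3 × √(20.5000×0.82917) = 20.5000 + 3 × 4.1229 = 32.8686

32.87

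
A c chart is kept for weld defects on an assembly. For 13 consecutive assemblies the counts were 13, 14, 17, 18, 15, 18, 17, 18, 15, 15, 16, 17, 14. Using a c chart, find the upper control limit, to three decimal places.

27.894

c̄ = (13 + 14 + 17 + 18 + 15 + 18 + 17 + 18 + 15 + 15 + 16 + 17 + 14) / 13 = 207 / 13 = 15.9231
UCL = c̄ + 3√c̄ = 15.9231 + 3 × √15.9231 = 15.9231 + 3 × 3.9904 = 27.8942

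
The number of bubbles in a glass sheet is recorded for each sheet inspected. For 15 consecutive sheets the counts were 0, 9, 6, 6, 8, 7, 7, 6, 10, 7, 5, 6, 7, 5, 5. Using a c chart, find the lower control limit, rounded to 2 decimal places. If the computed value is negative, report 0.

c̄ = (0 + 9 + 6 + 6 + 8 + 7 + 7 + 6 + 10 + 7 + 5 + 6 + 7 + 5 + 5) / 15 = 94 / 15 = 6.2667
LCL = c̄ − 3√c̄ = 6.2667 − 3 × 2.5033 = -1.2433 → 0 (cannot be negative)

0.00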